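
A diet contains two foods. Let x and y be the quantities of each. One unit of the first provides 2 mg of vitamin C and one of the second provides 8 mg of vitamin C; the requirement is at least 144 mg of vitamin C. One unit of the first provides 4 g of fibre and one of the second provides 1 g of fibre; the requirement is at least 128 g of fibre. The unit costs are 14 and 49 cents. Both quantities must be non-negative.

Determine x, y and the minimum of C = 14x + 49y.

Feasible corners and C = 14x + 49y:
  (0, 128) → C = 6272
  (72, 0) → C = 1008
  (88/3, 32/3) → C = 2800/3
The feasible region is unbounded (it extends along (0, 1), (1, 0)), but C strictly increases along every unbounded feasible direction, so there is no improving ray and the minimum is attained at a vertex.

x = 88/3, y = 32/3, minimum C = 2800/3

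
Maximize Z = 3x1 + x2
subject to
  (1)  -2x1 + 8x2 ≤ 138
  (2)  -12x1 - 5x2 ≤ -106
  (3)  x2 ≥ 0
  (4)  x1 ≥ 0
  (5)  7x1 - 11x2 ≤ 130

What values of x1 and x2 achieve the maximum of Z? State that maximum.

x1 = 1279/17, x2 = 613/17, maximum Z = 4450/17

Feasible corners and Z = 3x1 + x2:
  (79/53, 934/53) → Z = 1171/53
  (1279/17, 613/17) → Z = 4450/17
  (53/6, 0) → Z = 53/2
  (130/7, 0) → Z = 390/7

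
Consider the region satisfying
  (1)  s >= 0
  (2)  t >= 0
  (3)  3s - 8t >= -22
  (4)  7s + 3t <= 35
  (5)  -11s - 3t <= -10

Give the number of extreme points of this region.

Intersecting each pair of boundary lines and keeping only the points that satisfy every inequality leaves:
  (5, 0)
  (10/11, 0)
  (214/65, 259/65)
  (14/97, 272/97)

4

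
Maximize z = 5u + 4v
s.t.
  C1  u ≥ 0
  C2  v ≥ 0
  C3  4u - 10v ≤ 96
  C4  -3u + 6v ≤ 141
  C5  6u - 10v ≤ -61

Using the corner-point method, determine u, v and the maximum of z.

u = 174, v = 221/2, maximum z = 1312

Feasible corners and z = 5u + 4v:
  (0, 47/2) → z = 94
  (0, 61/10) → z = 122/5
  (174, 221/2) → z = 1312

At the optimal vertex, -3u + 6v = 141 and 6u - 10v = -61.
Solving simultaneously gives u = 174, v = 221/2.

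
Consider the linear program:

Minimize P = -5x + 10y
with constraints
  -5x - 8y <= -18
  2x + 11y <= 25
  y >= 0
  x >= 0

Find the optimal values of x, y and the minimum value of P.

x = 25/2, y = 0, minimum P = -125/2

Extreme points and P = -5x + 10y:
  (18/5, 0) → P = -18
  (0, 9/4) → P = 45/2
  (25/2, 0) → P = -125/2
  (0, 25/11) → P = 250/11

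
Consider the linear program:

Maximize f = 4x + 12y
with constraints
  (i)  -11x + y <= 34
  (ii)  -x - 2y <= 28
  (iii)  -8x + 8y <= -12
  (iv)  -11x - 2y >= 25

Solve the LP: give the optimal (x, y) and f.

Vertices and f = 4x + 12y:
  (-96/23, -274/23) → f = -3672/23
  (-71/20, -101/20) → f = -374/5
  (3/10, -283/20) → f = -843/5
  (-22/13, -83/26) → f = -586/13

At the optimal vertex, -8x + 8y = -12 and -11x - 2y = 25.
Solving simultaneously gives x = -22/13, y = -83/26.

x = -22/13, y = -83/26, maximum f = -586/13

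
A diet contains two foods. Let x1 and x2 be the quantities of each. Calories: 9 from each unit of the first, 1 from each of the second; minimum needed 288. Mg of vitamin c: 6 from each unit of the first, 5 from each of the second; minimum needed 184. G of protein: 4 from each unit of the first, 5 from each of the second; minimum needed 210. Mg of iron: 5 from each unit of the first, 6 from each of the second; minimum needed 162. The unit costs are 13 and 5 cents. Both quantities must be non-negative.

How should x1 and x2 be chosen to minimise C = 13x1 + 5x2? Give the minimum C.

Extreme points and C = 13x1 + 5x2:
  (0, 288) → C = 1440
  (105/2, 0) → C = 1365/2
  (30, 18) → C = 480
The feasible region is unbounded (it extends along (0, 1), (1, 0)), but C strictly increases along every unbounded feasible direction, so there is no improving ray and the minimum is attained at a vertex.

x1 = 30, x2 = 18, minimum C = 480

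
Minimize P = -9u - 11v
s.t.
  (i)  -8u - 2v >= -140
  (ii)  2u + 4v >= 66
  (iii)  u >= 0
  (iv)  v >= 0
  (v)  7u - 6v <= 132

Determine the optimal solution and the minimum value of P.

u = 0, v = 70, minimum P = -770

The optimum lies where -8u - 2v = -140 and u = 0.
Solving simultaneously gives u = 0, v = 70.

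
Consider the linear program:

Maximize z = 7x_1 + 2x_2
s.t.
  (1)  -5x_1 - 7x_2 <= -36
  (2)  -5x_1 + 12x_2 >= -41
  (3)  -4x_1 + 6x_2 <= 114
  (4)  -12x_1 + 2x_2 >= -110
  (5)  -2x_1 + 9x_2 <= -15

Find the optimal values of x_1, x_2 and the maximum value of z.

Vertices and z = 7x_1 + 2x_2:
  (719/95, -5/19) → z = 4983/95
  (429/59, -3/59) → z = 2997/59
  (9, 1/3) → z = 191/3

At the optimal vertex, -5x_1 + 12x_2 = -41 and -2x_1 + 9x_2 = -15.
Solving simultaneously gives x_1 = 9, x_2 = 1/3.

x_1 = 9, x_2 = 1/3, maximum z = 191/3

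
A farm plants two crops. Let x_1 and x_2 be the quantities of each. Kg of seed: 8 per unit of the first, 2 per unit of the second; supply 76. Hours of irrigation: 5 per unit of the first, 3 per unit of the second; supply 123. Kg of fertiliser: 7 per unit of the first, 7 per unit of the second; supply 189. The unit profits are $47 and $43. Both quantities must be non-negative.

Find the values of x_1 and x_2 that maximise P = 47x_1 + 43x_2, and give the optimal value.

x_1 = 11/3, x_2 = 70/3, maximum P = 3527/3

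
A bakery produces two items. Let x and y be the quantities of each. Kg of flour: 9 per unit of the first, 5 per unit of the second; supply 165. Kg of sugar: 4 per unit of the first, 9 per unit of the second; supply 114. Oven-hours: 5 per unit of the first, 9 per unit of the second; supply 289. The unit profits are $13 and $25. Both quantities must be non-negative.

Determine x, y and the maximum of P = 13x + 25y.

x = 15, y = 6, maximum P = 345

Corner points and P = 13x + 25y:
  (0, 0) → P = 0
  (0, 38/3) → P = 950/3
  (55/3, 0) → P = 715/3
  (15, 6) → P = 345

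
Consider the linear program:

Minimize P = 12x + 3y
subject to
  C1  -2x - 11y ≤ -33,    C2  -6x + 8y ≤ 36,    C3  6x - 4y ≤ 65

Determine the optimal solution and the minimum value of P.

x = -66/41, y = 135/41, minimum P = -387/41

Feasible corners and P = 12x + 3y:
  (-66/41, 135/41) → P = -387/41
  (847/74, 34/37) → P = 5184/37
  (83/3, 101/4) → P = 1631/4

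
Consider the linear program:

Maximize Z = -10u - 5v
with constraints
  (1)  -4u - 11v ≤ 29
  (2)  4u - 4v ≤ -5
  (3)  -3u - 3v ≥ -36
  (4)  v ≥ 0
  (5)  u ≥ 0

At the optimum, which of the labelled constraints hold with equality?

(2) and (5)

Vertices and Z = -10u - 5v:
  (43/8, 53/8) → Z = -695/8
  (0, 5/4) → Z = -25/4
  (0, 12) → Z = -60

The maximum is at (0, 5/4). Substituting into each constraint, equality holds for (2) and (5); the remaining constraints have slack.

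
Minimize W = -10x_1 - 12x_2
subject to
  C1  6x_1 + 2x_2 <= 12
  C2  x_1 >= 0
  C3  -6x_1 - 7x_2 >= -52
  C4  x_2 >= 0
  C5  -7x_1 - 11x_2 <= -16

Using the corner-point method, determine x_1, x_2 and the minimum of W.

Vertices and W = -10x_1 - 12x_2:
  (0, 6) → W = -72
  (25/13, 3/13) → W = -22
  (0, 16/11) → W = -192/11

x_1 = 0, x_2 = 6, minimum W = -72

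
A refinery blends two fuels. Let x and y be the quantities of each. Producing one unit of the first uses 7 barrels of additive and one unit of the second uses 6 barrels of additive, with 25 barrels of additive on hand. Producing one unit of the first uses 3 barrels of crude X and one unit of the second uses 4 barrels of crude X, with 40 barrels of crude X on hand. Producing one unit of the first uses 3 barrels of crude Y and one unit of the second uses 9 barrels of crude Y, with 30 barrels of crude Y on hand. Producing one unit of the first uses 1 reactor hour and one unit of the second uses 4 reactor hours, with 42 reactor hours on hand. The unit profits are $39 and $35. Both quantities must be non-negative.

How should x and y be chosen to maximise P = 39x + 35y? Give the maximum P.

x = 1, y = 3, maximum P = 144

Extreme points and P = 39x + 35y:
  (0, 0) → P = 0
  (0, 10/3) → P = 350/3
  (25/7, 0) → P = 975/7
  (1, 3) → P = 144

At the optimal vertex, 7x + 6y = 25 and 3x + 9y = 30.
Solving simultaneously gives x = 1, y = 3.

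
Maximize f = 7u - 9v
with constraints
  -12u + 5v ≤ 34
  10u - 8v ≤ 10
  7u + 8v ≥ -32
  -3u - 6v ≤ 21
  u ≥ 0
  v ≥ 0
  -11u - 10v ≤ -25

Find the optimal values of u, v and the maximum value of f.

Feasible corners and f = 7u - 9v:
  (0, 34/5) → f = -306/5
  (75/47, 35/47) → f = 210/47
  (0, 5/2) → f = -45/2
The feasible region is unbounded (it extends along (4, 5), (5, 12)), but f strictly decreases along every unbounded feasible direction, so there is no improving ray and the maximum is attained at a vertex.

The binding constraints are 10u - 8v = 10 and -11u - 10v = -25.
Solving simultaneously gives u = 75/47, v = 35/47.

u = 75/47, v = 35/47, maximum f = 210/47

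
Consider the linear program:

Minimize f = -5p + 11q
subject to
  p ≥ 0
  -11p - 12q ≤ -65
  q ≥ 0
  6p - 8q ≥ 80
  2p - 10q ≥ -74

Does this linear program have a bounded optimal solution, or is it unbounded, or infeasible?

From the feasible point (40/3, 0), moving in the direction (10, 2) keeps every constraint satisfied while f decreases without bound.

unbounded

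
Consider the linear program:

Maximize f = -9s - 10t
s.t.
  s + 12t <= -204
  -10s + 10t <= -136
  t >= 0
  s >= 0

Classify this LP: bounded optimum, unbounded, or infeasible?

infeasible

The boundaries s + 12t = -204 and s = 0 meet at (0, -17), but that point violates t ≥ 0. Every candidate vertex is excluded by some other constraint, so the feasible region is empty.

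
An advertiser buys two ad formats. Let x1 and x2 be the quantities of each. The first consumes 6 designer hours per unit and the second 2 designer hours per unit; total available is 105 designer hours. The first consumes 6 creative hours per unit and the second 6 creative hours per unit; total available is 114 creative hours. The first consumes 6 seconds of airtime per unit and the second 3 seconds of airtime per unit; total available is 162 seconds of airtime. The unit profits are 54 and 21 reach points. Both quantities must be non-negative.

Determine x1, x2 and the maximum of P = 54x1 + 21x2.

x1 = 67/4, x2 = 9/4, maximum P = 3807/4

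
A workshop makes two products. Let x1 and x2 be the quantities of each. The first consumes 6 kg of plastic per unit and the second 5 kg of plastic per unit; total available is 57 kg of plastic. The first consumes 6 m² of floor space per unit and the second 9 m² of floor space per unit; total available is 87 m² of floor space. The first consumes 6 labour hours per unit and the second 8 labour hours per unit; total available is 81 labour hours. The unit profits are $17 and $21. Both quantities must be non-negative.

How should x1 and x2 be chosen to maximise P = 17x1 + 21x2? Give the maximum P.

x1 = 13/4, x2 = 15/2, maximum P = 851/4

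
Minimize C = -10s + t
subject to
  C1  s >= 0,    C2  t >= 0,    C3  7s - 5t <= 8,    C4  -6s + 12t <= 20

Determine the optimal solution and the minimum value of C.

s = 98/27, t = 94/27, minimum C = -886/27

Vertices and C = -10s + t:
  (0, 0) → C = 0
  (0, 5/3) → C = 5/3
  (8/7, 0) → C = -80/7
  (98/27, 94/27) → C = -886/27

At the optimal vertex, 7s - 5t = 8 and -6s + 12t = 20.
Solving simultaneously gives s = 98/27, t = 94/27.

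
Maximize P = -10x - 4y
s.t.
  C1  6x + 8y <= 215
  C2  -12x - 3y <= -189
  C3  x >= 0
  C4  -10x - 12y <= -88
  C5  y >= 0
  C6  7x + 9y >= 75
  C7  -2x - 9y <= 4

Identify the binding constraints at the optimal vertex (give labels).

C2 and C5

Feasible corners and P = -10x - 4y:
  (289/26, 241/13) → P = -2409/13
  (215/6, 0) → P = -1075/3
  (63/4, 0) → P = -315/2

The maximum is at (63/4, 0). Substituting into each constraint, equality holds for C2 and C5; the remaining constraints have slack.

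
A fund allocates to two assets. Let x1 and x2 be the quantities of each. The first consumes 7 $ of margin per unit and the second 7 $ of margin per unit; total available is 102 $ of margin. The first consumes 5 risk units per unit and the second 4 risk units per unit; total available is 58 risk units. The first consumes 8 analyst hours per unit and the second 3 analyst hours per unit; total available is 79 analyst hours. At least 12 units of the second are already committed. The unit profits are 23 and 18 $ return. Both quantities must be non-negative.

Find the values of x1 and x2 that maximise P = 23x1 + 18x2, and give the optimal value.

Extreme points and P = 23x1 + 18x2:
  (0, 29/2) → P = 261
  (0, 12) → P = 216
  (2, 12) → P = 262

x1 = 2, x2 = 12, maximum P = 262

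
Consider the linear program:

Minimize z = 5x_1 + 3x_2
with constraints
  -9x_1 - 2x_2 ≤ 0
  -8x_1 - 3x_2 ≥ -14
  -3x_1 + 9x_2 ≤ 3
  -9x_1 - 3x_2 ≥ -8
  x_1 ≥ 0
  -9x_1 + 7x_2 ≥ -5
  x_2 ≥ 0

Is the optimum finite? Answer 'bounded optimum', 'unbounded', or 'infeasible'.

Corner points and z = 5x_1 + 3x_2:
  (0, 0) → z = 0
  (7/10, 17/30) → z = 26/5
  (0, 1/3) → z = 1
  (71/90, 3/10) → z = 218/45
  (5/9, 0) → z = 25/9
The feasible region has finitely many vertices and no improving ray; the minimum is 0 at (0, 0).

bounded optimum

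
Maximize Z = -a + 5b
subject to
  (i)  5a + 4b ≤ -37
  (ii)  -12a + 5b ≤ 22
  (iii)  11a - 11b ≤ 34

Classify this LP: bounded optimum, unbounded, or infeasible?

bounded optimum

Vertices and Z = -a + 5b:
  (-273/73, -334/73) → Z = -1397/73
  (-271/99, -577/99) → Z = -2614/99
  (-412/77, -650/77) → Z = -258/7
The feasible region has finitely many vertices and no improving ray; the maximum is -1397/73 at (-273/73, -334/73).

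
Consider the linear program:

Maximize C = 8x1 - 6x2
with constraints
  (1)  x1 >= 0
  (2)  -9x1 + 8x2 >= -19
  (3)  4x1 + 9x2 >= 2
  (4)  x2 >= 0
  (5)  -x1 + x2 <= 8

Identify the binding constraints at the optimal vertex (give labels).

Feasible corners and C = 8x1 - 6x2:
  (0, 2/9) → C = -4/3
  (0, 8) → C = -48
  (19/9, 0) → C = 152/9
  (83, 91) → C = 118
  (1/2, 0) → C = 4

The maximum is at (83, 91). Substituting into each constraint, equality holds for (2) and (5); the remaining constraints have slack.

(2) and (5)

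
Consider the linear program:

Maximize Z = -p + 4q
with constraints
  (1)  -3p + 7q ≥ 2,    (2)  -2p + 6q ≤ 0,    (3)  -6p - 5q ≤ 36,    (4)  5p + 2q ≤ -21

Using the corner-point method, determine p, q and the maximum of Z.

p = -63/17, q = -21/17, maximum Z = -21/17

Feasible corners and Z = -p + 4q:
  (-262/57, -32/19) → Z = -122/57
  (-151/41, -53/41) → Z = -61/41
  (-108/23, -36/23) → Z = -36/23
  (-63/17, -21/17) → Z = -21/17

The optimum lies where -2p + 6q = 0 and 5p + 2q = -21.
Solving simultaneously gives p = -63/17, q = -21/17.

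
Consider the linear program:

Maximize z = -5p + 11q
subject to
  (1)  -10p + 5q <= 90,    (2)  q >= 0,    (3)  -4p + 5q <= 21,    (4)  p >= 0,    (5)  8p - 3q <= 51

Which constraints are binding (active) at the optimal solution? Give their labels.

Extreme points and z = -5p + 11q:
  (0, 0) → z = 0
  (51/8, 0) → z = -255/8
  (0, 21/5) → z = 231/5
  (159/14, 93/7) → z = 1251/14

The maximum is at (159/14, 93/7). Substituting into each constraint, equality holds for (3) and (5); the remaining constraints have slack.

(3) and (5)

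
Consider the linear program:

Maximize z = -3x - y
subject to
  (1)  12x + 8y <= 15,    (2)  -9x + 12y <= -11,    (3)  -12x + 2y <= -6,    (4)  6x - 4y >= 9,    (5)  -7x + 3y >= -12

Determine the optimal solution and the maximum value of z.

Corner points and z = -3x - y:
  (11/8, -3/16) → z = -63/16
  (141/92, -39/92) → z = -96/23
  (1/6, -2) → z = 3/2
  (-3/11, -51/11) → z = 60/11

x = -3/11, y = -51/11, maximum z = 60/11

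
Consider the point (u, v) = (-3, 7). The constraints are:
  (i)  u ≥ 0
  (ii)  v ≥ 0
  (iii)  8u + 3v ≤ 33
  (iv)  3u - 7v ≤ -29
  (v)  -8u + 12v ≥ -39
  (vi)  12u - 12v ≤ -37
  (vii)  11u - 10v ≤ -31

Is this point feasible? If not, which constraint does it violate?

Constraint (i): u = -3, which is not ≥ 0. All other constraints are satisfied.

not feasible — violates (i)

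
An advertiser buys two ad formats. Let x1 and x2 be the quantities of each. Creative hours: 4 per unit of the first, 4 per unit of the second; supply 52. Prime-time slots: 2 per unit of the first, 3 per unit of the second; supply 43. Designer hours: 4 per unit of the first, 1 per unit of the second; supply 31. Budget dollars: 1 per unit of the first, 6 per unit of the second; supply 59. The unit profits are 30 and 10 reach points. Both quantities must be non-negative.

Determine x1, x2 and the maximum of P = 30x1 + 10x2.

x1 = 6, x2 = 7, maximum P = 250

Vertices and P = 30x1 + 10x2:
  (0, 0) → P = 0
  (0, 59/6) → P = 295/3
  (31/4, 0) → P = 465/2
  (6, 7) → P = 250
  (19/5, 46/5) → P = 206

The optimum lies where 4x1 + 4x2 = 52 and 4x1 + x2 = 31.
Solving simultaneously gives x1 = 6, x2 = 7.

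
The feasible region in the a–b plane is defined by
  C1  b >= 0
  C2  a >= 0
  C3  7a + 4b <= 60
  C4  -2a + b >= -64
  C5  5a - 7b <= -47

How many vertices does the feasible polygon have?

The feasible vertices (each the meet of two boundaries and inside every other half-plane) are:
  (0, 15)
  (0, 47/7)
  (232/69, 629/69)

3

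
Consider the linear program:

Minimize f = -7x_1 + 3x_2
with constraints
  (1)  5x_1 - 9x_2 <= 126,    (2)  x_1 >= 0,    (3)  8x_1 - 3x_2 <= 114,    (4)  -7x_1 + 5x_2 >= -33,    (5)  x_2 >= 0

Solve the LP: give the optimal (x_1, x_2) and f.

Feasible corners and f = -7x_1 + 3x_2:
  (0, 0) → f = 0
  (471/19, 534/19) → f = -1695/19
  (33/7, 0) → f = -33
The feasible region is unbounded (it extends along (0, 1), (3, 8)), but f strictly increases along every unbounded feasible direction, so there is no improving ray and the minimum is attained at a vertex.

At the optimal vertex, 8x_1 - 3x_2 = 114 and -7x_1 + 5x_2 = -33.
Solving simultaneously gives x_1 = 471/19, x_2 = 534/19.

x_1 = 471/19, x_2 = 534/19, minimum f = -1695/19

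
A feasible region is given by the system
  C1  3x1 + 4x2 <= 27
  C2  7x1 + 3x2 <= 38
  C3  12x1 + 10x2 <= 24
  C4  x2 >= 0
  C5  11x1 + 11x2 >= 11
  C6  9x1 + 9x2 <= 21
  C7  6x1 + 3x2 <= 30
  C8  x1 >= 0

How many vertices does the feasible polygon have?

5

The feasible vertices (each the meet of two boundaries and inside every other half-plane) are:
  (2, 0)
  (1/3, 2)
  (1, 0)
  (0, 1)
  (0, 7/3)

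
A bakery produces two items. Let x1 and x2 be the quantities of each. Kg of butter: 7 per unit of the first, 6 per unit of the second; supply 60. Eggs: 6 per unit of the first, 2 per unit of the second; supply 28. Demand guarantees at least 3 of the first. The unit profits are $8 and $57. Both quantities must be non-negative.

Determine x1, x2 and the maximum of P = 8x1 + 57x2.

Corner points and P = 8x1 + 57x2:
  (14/3, 0) → P = 112/3
  (3, 0) → P = 24
  (3, 5) → P = 309

The optimum lies where 6x1 + 2x2 = 28 and x1 = 3.
Solving simultaneously gives x1 = 3, x2 = 5.

x1 = 3, x2 = 5, maximum P = 309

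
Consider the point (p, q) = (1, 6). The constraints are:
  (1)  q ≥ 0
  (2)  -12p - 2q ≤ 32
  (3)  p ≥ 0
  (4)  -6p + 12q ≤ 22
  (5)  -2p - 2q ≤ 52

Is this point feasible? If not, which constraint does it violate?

not feasible — violates (4)

Constraint (4): -6p + 12q = 66, which is not ≤ 22. All other constraints are satisfied.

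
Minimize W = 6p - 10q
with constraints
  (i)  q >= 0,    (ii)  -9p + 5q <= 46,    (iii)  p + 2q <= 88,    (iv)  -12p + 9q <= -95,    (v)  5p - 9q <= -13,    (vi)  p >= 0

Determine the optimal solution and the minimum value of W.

Vertices and W = 6p - 10q:
  (982/33, 961/33) → W = -338/3
  (766/19, 453/19) → W = 66/19
  (108/7, 631/63) → W = -478/63

The binding constraints are p + 2q = 88 and -12p + 9q = -95.
Solving simultaneously gives p = 982/33, q = 961/33.

p = 982/33, q = 961/33, minimum W = -338/3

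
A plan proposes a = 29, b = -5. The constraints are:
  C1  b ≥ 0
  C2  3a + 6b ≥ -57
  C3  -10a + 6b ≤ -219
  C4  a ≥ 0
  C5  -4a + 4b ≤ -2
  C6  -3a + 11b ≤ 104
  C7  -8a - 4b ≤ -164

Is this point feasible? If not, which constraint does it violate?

Constraint C1: b = -5, which is not ≥ 0. All other constraints are satisfied.

not feasible — violates C1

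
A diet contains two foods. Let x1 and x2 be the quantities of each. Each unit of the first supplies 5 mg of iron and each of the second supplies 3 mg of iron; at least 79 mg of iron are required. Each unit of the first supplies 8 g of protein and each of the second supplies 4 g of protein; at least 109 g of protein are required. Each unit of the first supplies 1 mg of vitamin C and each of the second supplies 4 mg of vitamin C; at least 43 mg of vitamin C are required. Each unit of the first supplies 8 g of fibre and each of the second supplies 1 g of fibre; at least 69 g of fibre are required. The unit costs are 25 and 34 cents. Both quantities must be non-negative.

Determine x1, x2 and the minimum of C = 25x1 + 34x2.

Extreme points and C = 25x1 + 34x2:
  (0, 69) → C = 2346
  (43, 0) → C = 1075
  (11, 8) → C = 547
  (128/19, 287/19) → C = 682
The feasible region is unbounded (it extends along (0, 1), (1, 0)), but C strictly increases along every unbounded feasible direction, so there is no improving ray and the minimum is attained at a vertex.

x1 = 11, x2 = 8, minimum C = 547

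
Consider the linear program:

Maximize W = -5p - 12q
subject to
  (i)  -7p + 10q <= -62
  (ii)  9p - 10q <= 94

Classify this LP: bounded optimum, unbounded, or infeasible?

From the feasible point (16, 5), moving in the direction (-10, -9) keeps every constraint satisfied while W increases without bound.

unbounded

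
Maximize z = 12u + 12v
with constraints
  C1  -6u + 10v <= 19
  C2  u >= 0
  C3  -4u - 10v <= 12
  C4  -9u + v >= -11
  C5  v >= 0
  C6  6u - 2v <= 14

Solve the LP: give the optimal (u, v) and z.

Extreme points and z = 12u + 12v:
  (0, 19/10) → z = 114/5
  (43/28, 79/28) → z = 366/7
  (0, 0) → z = 0
  (11/9, 0) → z = 44/3

The binding constraints are -6u + 10v = 19 and -9u + v = -11.
Solving simultaneously gives u = 43/28, v = 79/28.

u = 43/28, v = 79/28, maximum z = 366/7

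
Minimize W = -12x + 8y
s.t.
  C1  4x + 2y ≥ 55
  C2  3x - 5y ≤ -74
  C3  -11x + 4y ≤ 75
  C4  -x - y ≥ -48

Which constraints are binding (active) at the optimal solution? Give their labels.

Vertices and W = -12x + 8y:
  (127/26, 461/26) → W = 1082/13
  (35/19, 905/38) → W = 3200/19
  (83/4, 109/4) → W = -31
  (39/5, 201/5) → W = 228

The minimum is at (83/4, 109/4). Substituting into each constraint, equality holds for C2 and C4; the remaining constraints have slack.

C2 and C4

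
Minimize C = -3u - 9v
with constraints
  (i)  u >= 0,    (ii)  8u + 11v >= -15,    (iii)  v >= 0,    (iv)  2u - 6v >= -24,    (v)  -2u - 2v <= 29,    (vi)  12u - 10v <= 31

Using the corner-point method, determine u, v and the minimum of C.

u = 213/26, v = 175/26, minimum C = -1107/13

Vertices and C = -3u - 9v:
  (0, 0) → C = 0
  (0, 4) → C = -36
  (31/12, 0) → C = -31/4
  (213/26, 175/26) → C = -1107/13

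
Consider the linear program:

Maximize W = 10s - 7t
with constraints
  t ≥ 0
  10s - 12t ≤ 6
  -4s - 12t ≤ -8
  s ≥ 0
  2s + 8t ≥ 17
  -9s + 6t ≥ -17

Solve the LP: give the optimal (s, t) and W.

s = 7/2, t = 29/12, maximum W = 217/12

Corner points and W = 10s - 7t:
  (63/26, 79/52) → W = 707/52
  (7/2, 29/12) → W = 217/12
  (0, 17/8) → W = -119/8
The feasible region is unbounded (it extends along (0, 1), (2, 3)), but W strictly decreases along every unbounded feasible direction, so there is no improving ray and the maximum is attained at a vertex.

The optimum lies where 10s - 12t = 6 and -9s + 6t = -17.
Solving simultaneously gives s = 7/2, t = 29/12.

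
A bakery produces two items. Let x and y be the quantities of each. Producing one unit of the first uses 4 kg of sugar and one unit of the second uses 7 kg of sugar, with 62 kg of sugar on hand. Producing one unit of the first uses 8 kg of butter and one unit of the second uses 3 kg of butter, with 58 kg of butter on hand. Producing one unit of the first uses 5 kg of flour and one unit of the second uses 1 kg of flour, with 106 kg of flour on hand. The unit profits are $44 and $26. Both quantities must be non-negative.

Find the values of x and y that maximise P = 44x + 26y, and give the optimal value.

x = 5, y = 6, maximum P = 376

The binding constraints are 4x + 7y = 62 and 8x + 3y = 58.
Solving simultaneously gives x = 5, y = 6.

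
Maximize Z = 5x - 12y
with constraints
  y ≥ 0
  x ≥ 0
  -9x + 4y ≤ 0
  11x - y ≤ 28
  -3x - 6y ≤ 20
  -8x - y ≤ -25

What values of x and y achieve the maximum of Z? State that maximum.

x = 53/19, y = 51/19, maximum Z = -347/19

Extreme points and Z = 5x - 12y:
  (16/5, 36/5) → Z = -352/5
  (100/41, 225/41) → Z = -2200/41
  (53/19, 51/19) → Z = -347/19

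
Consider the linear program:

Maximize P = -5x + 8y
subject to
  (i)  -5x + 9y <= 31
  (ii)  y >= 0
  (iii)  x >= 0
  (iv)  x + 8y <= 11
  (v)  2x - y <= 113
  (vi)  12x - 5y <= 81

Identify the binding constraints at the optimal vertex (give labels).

Corner points and P = -5x + 8y:
  (0, 0) → P = 0
  (27/4, 0) → P = -135/4
  (0, 11/8) → P = 11
  (703/101, 51/101) → P = -3107/101

The maximum is at (0, 11/8). Substituting into each constraint, equality holds for (iii) and (iv); the remaining constraints have slack.

(iii) and (iv)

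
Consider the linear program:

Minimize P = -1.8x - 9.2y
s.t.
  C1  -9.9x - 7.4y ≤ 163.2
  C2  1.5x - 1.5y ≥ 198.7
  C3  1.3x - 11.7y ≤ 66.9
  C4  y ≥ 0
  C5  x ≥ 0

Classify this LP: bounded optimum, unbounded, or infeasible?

unbounded

From the feasible point (18537/130, 3949/390), moving in the direction (1.5, 1.5) keeps every constraint satisfied while P decreases without bound.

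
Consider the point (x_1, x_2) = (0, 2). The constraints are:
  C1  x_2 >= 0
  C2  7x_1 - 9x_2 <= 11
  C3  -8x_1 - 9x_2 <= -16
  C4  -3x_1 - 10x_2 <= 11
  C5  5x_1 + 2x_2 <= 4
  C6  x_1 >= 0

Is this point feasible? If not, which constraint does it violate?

C1: 2 ≥ 0 ✓
C2: -18 ≤ 11 ✓
C3: -18 ≤ -16 ✓
C4: -20 ≤ 11 ✓
C5: 4 ≤ 4 ✓
C6: 0 ≥ 0 ✓

feasible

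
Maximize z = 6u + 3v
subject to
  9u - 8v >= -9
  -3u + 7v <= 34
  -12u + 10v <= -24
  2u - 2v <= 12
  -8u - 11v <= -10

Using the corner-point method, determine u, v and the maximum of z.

u = 19, v = 13, maximum z = 153

Extreme points and z = 6u + 3v:
  (254/27, 80/9) → z = 748/9
  (19, 13) → z = 153
  (91/53, -18/53) → z = 492/53
  (4, -2) → z = 18

The optimum lies where -3u + 7v = 34 and 2u - 2v = 12.
Solving simultaneously gives u = 19, v = 13.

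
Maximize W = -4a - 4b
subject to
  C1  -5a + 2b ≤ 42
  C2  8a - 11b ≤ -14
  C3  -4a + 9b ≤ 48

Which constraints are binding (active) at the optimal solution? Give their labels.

Corner points and W = -4a - 4b:
  (-434/39, -266/39) → W = 2800/39
  (-282/37, 72/37) → W = 840/37
  (201/14, 82/7) → W = -730/7

The maximum is at (-434/39, -266/39). Substituting into each constraint, equality holds for C1 and C2; the remaining constraints have slack.

C1 and C2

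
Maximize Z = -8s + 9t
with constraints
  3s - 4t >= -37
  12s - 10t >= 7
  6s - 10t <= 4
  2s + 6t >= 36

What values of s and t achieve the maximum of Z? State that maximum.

s = 199/9, t = 155/6, maximum Z = 1001/18

Extreme points and Z = -8s + 9t:
  (199/9, 155/6) → Z = 1001/18
  (201/46, 209/46) → Z = 273/46
  (48/7, 26/7) → Z = -150/7
The feasible region is unbounded (it extends along (4, 3), (5, 3)), but Z strictly decreases along every unbounded feasible direction, so there is no improving ray and the maximum is attained at a vertex.

The optimum lies where 3s - 4t = -37 and 12s - 10t = 7.
Solving simultaneously gives s = 199/9, t = 155/6.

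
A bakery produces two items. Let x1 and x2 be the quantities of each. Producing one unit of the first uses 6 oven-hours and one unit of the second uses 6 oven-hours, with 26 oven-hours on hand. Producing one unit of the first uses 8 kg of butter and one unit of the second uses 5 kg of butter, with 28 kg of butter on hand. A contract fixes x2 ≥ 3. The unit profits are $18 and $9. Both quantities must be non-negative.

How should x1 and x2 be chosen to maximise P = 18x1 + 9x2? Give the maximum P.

Feasible corners and P = 18x1 + 9x2:
  (0, 13/3) → P = 39
  (0, 3) → P = 27
  (4/3, 3) → P = 51

At the optimal vertex, 6x1 + 6x2 = 26 and x2 = 3.
Solving simultaneously gives x1 = 4/3, x2 = 3.

x1 = 4/3, x2 = 3, maximum P = 51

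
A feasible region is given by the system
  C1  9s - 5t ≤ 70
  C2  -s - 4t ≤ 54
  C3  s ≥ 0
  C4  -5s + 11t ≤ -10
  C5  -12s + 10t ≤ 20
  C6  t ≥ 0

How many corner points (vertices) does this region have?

3

Intersecting each pair of boundary lines and keeping only the points that satisfy every inequality leaves:
  (360/37, 130/37)
  (70/9, 0)
  (2, 0)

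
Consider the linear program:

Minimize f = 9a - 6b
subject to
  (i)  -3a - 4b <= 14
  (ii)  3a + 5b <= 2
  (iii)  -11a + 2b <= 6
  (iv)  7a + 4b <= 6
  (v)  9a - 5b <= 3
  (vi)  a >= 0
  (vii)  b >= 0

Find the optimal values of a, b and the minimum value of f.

a = 0, b = 2/5, minimum f = -12/5

Feasible corners and f = 9a - 6b:
  (5/12, 3/20) → f = 57/20
  (0, 2/5) → f = -12/5
  (1/3, 0) → f = 3
  (0, 0) → f = 0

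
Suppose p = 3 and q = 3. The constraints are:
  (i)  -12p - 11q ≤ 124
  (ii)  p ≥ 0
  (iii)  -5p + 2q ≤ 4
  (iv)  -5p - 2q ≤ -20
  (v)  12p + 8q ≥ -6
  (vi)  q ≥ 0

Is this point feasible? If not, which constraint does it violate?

(i): -69 ≤ 124 ✓
(ii): 3 ≥ 0 ✓
(iii): -9 ≤ 4 ✓
(iv): -21 ≤ -20 ✓
(v): 60 ≥ -6 ✓
(vi): 3 ≥ 0 ✓

feasible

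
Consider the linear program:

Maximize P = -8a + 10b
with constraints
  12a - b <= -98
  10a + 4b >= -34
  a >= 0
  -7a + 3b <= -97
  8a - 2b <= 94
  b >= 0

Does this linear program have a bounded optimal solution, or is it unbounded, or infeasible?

The boundaries 12a - b = -98 and a = 0 meet at (0, 98), but that point violates -7a + 3b ≤ -97. Every candidate vertex is excluded by some other constraint, so the feasible region is empty.

infeasible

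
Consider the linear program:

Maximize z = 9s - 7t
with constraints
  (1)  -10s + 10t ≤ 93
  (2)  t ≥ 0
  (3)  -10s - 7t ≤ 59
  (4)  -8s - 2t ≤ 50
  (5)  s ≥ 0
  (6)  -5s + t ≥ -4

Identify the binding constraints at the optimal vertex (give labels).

(2) and (6)

Corner points and z = 9s - 7t:
  (0, 93/10) → z = -651/10
  (133/40, 101/8) → z = -1169/20
  (0, 0) → z = 0
  (4/5, 0) → z = 36/5

The maximum is at (4/5, 0). Substituting into each constraint, equality holds for (2) and (6); the remaining constraints have slack.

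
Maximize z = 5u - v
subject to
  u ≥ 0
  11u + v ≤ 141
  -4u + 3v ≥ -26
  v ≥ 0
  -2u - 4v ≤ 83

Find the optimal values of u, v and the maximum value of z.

u = 449/37, v = 278/37, maximum z = 1967/37

Vertices and z = 5u - v:
  (0, 141) → z = -141
  (0, 0) → z = 0
  (449/37, 278/37) → z = 1967/37
  (13/2, 0) → z = 65/2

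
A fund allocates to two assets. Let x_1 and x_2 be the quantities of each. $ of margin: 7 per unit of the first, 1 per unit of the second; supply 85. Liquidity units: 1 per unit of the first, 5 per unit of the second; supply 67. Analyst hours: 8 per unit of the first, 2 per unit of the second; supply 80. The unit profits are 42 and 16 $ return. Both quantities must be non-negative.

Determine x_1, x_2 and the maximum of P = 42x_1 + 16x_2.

Corner points and P = 42x_1 + 16x_2:
  (0, 0) → P = 0
  (0, 67/5) → P = 1072/5
  (10, 0) → P = 420
  (7, 12) → P = 486

At the optimal vertex, x_1 + 5x_2 = 67 and 8x_1 + 2x_2 = 80.
Solving simultaneously gives x_1 = 7, x_2 = 12.

x_1 = 7, x_2 = 12, maximum P = 486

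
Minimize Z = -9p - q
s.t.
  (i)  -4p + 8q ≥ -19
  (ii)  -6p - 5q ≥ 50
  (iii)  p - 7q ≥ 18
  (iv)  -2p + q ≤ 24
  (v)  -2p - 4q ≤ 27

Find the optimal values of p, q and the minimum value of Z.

Vertices and Z = -9p - q:
  (-260/47, -158/47) → Z = 2498/47
  (-65/14, -31/7) → Z = 647/14
  (-13/2, -7/2) → Z = 62

At the optimal vertex, -6p - 5q = 50 and -2p - 4q = 27.
Solving simultaneously gives p = -65/14, q = -31/7.

p = -65/14, q = -31/7, minimum Z = 647/14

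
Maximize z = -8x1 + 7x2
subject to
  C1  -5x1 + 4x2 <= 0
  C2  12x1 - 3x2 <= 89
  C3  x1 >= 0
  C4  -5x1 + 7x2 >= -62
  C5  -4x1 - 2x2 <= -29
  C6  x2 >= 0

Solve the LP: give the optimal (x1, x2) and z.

Vertices and z = -8x1 + 7x2:
  (356/33, 445/33) → z = 89/11
  (58/13, 145/26) → z = 87/26
  (89/12, 0) → z = -178/3
  (29/4, 0) → z = -58

x1 = 356/33, x2 = 445/33, maximum z = 89/11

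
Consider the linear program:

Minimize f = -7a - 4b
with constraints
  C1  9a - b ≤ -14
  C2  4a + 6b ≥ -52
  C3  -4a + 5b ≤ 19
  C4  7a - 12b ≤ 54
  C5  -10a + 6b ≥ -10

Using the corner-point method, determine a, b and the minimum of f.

a = -51/41, b = 115/41, minimum f = -103/41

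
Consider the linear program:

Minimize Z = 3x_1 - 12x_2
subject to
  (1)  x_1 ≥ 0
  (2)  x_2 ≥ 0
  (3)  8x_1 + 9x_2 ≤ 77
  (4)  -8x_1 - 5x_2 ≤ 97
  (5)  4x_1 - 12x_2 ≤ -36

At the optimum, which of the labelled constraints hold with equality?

Corner points and Z = 3x_1 - 12x_2:
  (0, 77/9) → Z = -308/3
  (0, 3) → Z = -36
  (50/11, 149/33) → Z = -446/11

The minimum is at (0, 77/9). Substituting into each constraint, equality holds for (1) and (3); the remaining constraints have slack.

(1) and (3)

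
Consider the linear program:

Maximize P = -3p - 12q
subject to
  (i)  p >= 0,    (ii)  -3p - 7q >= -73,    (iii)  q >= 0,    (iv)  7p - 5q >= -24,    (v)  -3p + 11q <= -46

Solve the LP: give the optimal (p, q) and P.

p = 46/3, q = 0, maximum P = -46

Vertices and P = -3p - 12q:
  (73/3, 0) → P = -73
  (125/6, 3/2) → P = -161/2
  (46/3, 0) → P = -46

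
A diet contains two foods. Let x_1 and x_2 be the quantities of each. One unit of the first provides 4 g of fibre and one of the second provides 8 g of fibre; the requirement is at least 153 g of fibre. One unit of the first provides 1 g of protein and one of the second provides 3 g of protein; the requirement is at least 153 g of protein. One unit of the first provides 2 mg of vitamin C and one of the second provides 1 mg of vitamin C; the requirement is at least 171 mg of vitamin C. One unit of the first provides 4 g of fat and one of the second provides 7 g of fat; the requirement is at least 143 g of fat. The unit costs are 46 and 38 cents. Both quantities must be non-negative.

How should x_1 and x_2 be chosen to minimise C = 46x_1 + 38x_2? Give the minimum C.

x_1 = 72, x_2 = 27, minimum C = 4338

Extreme points and C = 46x_1 + 38x_2:
  (0, 171) → C = 6498
  (153, 0) → C = 7038
  (72, 27) → C = 4338
The feasible region is unbounded (it extends along (0, 1), (1, 0)), but C strictly increases along every unbounded feasible direction, so there is no improving ray and the minimum is attained at a vertex.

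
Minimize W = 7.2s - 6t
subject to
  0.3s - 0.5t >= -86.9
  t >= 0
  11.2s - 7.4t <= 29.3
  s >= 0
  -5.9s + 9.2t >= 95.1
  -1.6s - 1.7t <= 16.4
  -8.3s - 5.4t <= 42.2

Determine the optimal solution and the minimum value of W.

s = 0, t = 173.8, minimum W = -1042.8

Extreme points and W = 7.2s - 6t:
  (65771/338, 98207/338) → W = -289227/845
  (0, 869/5) → W = -5214/5
  (48665/2969, 123799/5938) → W = -21009/2969
  (0, 951/92) → W = -2853/46

The binding constraints are 0.3s - 0.5t = -86.9 and s = 0.
Solving simultaneously gives s = 0, t = 869/5.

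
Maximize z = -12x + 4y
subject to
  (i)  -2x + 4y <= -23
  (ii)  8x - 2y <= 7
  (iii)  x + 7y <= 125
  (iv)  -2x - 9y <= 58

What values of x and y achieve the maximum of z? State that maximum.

Vertices and z = -12x + 4y:
  (-9/14, -85/14) → z = -116/7
  (-25/26, -81/13) → z = -174/13
  (-53/76, -239/38) → z = -319/19

The optimum lies where -2x + 4y = -23 and -2x - 9y = 58.
Solving simultaneously gives x = -25/26, y = -81/13.

x = -25/26, y = -81/13, maximum z = -174/13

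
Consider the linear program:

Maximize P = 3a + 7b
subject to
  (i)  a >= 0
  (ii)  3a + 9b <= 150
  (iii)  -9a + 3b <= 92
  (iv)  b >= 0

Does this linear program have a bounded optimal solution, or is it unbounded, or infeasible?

Vertices and P = 3a + 7b:
  (0, 50/3) → P = 350/3
  (0, 0) → P = 0
  (50, 0) → P = 150
The feasible region has finitely many vertices and no improving ray; the maximum is 150 at (50, 0).

bounded optimum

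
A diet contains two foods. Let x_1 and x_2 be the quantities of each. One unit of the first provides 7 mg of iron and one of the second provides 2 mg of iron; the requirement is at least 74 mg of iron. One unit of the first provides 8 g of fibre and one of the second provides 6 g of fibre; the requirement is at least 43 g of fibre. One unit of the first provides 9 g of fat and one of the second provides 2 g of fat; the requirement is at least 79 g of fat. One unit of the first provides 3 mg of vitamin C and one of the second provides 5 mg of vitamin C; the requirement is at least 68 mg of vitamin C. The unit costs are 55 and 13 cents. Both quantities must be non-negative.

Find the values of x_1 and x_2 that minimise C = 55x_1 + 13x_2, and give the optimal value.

x_1 = 5/2, x_2 = 113/4, minimum C = 2019/4

Vertices and C = 55x_1 + 13x_2:
  (0, 79/2) → C = 1027/2
  (68/3, 0) → C = 3740/3
  (5/2, 113/4) → C = 2019/4
  (234/29, 254/29) → C = 16172/29
The feasible region is unbounded (it extends along (0, 1), (1, 0)), but C strictly increases along every unbounded feasible direction, so there is no improving ray and the minimum is attained at a vertex.

At the optimal vertex, 7x_1 + 2x_2 = 74 and 9x_1 + 2x_2 = 79.
Solving simultaneously gives x_1 = 5/2, x_2 = 113/4.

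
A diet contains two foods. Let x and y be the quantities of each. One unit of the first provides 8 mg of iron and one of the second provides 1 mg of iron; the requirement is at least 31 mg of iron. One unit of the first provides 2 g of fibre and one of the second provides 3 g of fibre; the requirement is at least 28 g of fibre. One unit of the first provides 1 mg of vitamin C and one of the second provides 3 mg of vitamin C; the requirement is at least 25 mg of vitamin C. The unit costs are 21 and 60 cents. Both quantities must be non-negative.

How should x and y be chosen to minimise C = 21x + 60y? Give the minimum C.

Corner points and C = 21x + 60y:
  (0, 31) → C = 1860
  (25, 0) → C = 525
  (65/22, 81/11) → C = 11085/22
  (3, 22/3) → C = 503
The feasible region is unbounded (it extends along (0, 1), (1, 0)), but C strictly increases along every unbounded feasible direction, so there is no improving ray and the minimum is attained at a vertex.

The binding constraints are 2x + 3y = 28 and x + 3y = 25.
Solving simultaneously gives x = 3, y = 22/3.

x = 3, y = 22/3, minimum C = 503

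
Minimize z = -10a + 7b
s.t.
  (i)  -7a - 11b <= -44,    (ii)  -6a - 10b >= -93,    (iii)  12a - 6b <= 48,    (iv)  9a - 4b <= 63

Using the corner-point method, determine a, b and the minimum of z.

a = 132/29, b = 32/29, minimum z = -1096/29

Corner points and z = -10a + 7b:
  (-583/4, 387/4) → z = 8539/4
  (132/29, 32/29) → z = -1096/29
  (173/26, 69/13) → z = -382/13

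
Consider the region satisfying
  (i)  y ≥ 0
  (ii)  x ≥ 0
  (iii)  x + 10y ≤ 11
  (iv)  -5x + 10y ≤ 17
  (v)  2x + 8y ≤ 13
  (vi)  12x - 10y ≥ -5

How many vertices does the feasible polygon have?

Intersecting each pair of boundary lines and keeping only the points that satisfy every inequality leaves:
  (0, 0)
  (13/2, 0)
  (0, 1/2)
  (7/2, 3/4)
  (6/13, 137/130)

5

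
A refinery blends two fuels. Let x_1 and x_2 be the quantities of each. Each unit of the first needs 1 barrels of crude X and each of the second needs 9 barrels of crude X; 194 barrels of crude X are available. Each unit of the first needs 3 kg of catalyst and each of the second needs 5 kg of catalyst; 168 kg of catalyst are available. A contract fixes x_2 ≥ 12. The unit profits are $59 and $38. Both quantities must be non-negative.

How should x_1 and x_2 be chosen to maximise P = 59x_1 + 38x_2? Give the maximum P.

Corner points and P = 59x_1 + 38x_2:
  (0, 194/9) → P = 7372/9
  (0, 12) → P = 456
  (271/11, 207/11) → P = 23855/11
  (36, 12) → P = 2580

x_1 = 36, x_2 = 12, maximum P = 2580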